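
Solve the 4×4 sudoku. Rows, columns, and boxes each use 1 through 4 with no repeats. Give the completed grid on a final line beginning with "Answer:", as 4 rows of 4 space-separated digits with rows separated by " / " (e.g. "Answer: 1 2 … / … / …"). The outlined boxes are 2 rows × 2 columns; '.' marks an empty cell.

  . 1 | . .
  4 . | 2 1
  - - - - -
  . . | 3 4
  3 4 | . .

Step 1. [r1c1∈{2}] r1c1 is down to just 2, so r1c1=2.
Step 2. [r4c4∈{2}] only 2 remains possible at r4c4, so r4c4=2.
Step 3. [r1c3∈{4}] r1c3 has the single candidate 4. So r1c3=4.
Step 4. [r3c2∈{2}] r3c2's peers cover all but 2 ⇒ r3c2=2.
Step 5. [r4c3∈{1}] r4c3's peers cover all but 1, so r4c3=1.
Step 6. [r2c2∈{3}] r2c2's peers cover all but 3, so r2c2=3.
Step 7. [r1c4∈{3}] nothing but 3 survives at r1c4 ⇒ r1c4=3.
Step 8. [r3c1∈{1}] only 1 remains possible at r3c1. So r3c1=1.

Answer: 2 1 4 3 / 4 3 2 1 / 1 2 3 4 / 3 4 1 2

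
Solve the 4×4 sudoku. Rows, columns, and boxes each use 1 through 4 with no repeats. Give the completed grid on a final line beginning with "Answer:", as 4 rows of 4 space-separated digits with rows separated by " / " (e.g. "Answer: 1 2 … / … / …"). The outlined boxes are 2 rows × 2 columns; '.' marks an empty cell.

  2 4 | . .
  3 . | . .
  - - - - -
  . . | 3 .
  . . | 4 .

Step 1. [r4c1∈{1}] nothing but 1 survives at r4c1, so r4c1=1.
Step 2. [r4c4∈{2}] nothing but 2 survives at r4c4. So r4c4=2.
Step 3. [r1c3∈{1}] r1c3 is down to just 1 ⇒ r1c3=1.
Step 4. [r4c2∈{3}] r4c2 is down to just 3, so r4c2=3.
Step 5. [r2c3∈{2}] r2c3 is down to just 2. So r2c3=2.
Step 6. [r2c4∈{4}] r2c4 is down to just 4. So r2c4=4.
Step 7. [r3c4∈{1}] r3c4 is down to just 1 ⇒ r3c4=1.
Step 8. [r1c4∈{3}] r1c4's peers cover all but 3, so r1c4=3.
Step 9. [r3c2∈{2}] r3c2 is down to just 2 ⇒ r3c2=2.
Step 10. [r3c1∈{4}] r3c1's peers cover all but 4, so r3c1=4.
Step 11. [r2c2∈{1}] nothing but 1 survives at r2c2 ⇒ r2c2=1.

Answer: 2 4 1 3 / 3 1 2 4 / 4 2 3 1 / 1 3 4 2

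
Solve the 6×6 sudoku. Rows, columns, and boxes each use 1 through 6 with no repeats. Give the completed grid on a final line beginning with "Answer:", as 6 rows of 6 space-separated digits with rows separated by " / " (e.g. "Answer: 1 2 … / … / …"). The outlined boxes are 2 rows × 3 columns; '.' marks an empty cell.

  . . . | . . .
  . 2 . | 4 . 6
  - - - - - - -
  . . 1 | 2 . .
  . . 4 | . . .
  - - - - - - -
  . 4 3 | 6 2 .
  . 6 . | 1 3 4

Step 1. [r2c1∈{1,3,5}] row 2 places 3 nowhere but r2c1. So r2c1=3.
Step 2. [r2c3∈{5}] only 5 remains possible at r2c3. So r2c3=5.
Step 3. [r6c1∈{2,5}] in row 6, 5 fits only at r6c1, so r6c1=5.
Step 4. [r2c5∈{1}] r2c5 is down to just 1 ⇒ r2c5=1.
Step 5. [r1c5∈{5}] nothing but 5 survives at r1c5. So r1c5=5.
Step 6. [r4c4∈{3,5}] col 4 places 5 nowhere but r4c4. So r4c4=5.
Step 7. [r3c6∈{3}] r3c6's peers cover all but 3. So r3c6=3.
Step 8. [r3c1∈{6}] r3c1's peers cover all but 6, so r3c1=6.
Step 9. [r1c1∈{1,4}] in row 1, 4 fits only at r1c1, so r1c1=4.
Step 10. [r4c5∈{6}] r4c5's peers cover all but 6 ⇒ r4c5=6.
Step 11. [r4c1∈{2}] r4c1 has the single candidate 2 ⇒ r4c1=2.
Step 12. [r6c3∈{2}] only 2 remains possible at r6c3 ⇒ r6c3=2.
Step 13. [r1c4∈{3}] r1c4 has the single candidate 3 ⇒ r1c4=3.
Step 14. [r1c3∈{6}] nothing but 6 survives at r1c3, so r1c3=6.
Step 15. [r4c6∈{1}] nothing but 1 survives at r4c6 ⇒ r4c6=1.
Step 16. [r1c2∈{1}] r1c2's peers cover all but 1 ⇒ r1c2=1.
Step 17. [r3c5∈{4}] r3c5's peers cover all but 4. So r3c5=4.
Step 18. [r4c2∈{3}] r4c2 has the single candidate 3. So r4c2=3.
Step 19. [r5c6∈{5}] r5c6 is down to just 5, so r5c6=5.
Step 20. [r5c1∈{1}] r5c1 is down to just 1, so r5c1=1.
Step 21. [r1c6∈{2}] r1c6's peers cover all but 2. So r1c6=2.
Step 22. [r3c2∈{5}] r3c2 is down to just 5. So r3c2=5.

Answer: 4 1 6 3 5 2 / 3 2 5 4 1 6 / 6 5 1 2 4 3 / 2 3 4 5 6 1 / 1 4 3 6 2 5 / 5 6 2 1 3 4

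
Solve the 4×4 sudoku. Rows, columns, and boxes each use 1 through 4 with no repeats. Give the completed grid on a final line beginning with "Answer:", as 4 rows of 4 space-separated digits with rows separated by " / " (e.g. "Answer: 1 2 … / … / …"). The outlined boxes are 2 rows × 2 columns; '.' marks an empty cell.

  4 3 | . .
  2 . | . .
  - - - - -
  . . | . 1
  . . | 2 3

Step 1. [r4c2∈{1,4}] 4 has one home in row 4: r4c2 ⇒ r4c2=4.
Step 2. [r2c3∈{1,3,4}] row 2 places 3 nowhere but r2c3, so r2c3=3.
Step 3. [r3c1∈{3}] nothing but 3 survives at r3c1. So r3c1=3.
Step 4. [r1c4∈{2}] only 2 remains possible at r1c4. So r1c4=2.
Step 5. [r3c2∈{2}] only 2 remains possible at r3c2, so r3c2=2.
Step 6. [r3c3∈{4}] r3c3 has the single candidate 4 ⇒ r3c3=4.
Step 7. [r4c1∈{1}] nothing but 1 survives at r4c1 ⇒ r4c1=1.
Step 8. [r1c3∈{1}] r1c3 has the single candidate 1. So r1c3=1.
Step 9. [r2c2∈{1}] only 1 remains possible at r2c2 ⇒ r2c2=1.
Step 10. [r2c4∈{4}] only 4 remains possible at r2c4. So r2c4=4.

Answer: 4 3 1 2 / 2 1 3 4 / 3 2 4 1 / 1 4 2 3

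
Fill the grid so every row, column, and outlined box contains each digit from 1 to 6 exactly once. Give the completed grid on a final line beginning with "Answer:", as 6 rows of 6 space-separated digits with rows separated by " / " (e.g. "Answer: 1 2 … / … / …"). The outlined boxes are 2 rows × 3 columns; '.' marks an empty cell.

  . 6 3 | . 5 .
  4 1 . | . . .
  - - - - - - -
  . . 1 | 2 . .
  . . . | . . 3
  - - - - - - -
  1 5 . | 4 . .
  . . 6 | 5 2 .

Step 1. [r4c3∈{2,4,5}] across col 3, 4 lands solely at r4c3. So r4c3=4.
Step 2. [r1c6∈{1,2,4}] across row 1, 4 lands solely at r1c6, so r1c6=4.
Step 3. [r5c6∈{6}] r5c6 has the single candidate 6 ⇒ r5c6=6.
Step 4. [r4c1∈{2,5,6}] row 4 places 5 nowhere but r4c1 ⇒ r4c1=5.
Step 5. [r3c2∈{3}] only 3 remains possible at r3c2, so r3c2=3.
Step 6. [r2c4∈{3,6}] across col 4, 3 lands solely at r2c4 ⇒ r2c4=3.
Step 7. [r4c4∈{1,6}] 6 has one home in col 4: r4c4 ⇒ r4c4=6.
Step 8. [r5c3∈{2}] r5c3 is down to just 2, so r5c3=2.
Step 9. [r5c5∈{3}] r5c5's peers cover all but 3, so r5c5=3.
Step 10. [r6c6∈{1}] r6c6 has the single candidate 1 ⇒ r6c6=1.
Step 11. [r1c4∈{1}] only 1 remains possible at r1c4 ⇒ r1c4=1.
Step 12. [r2c5∈{6}] only 6 remains possible at r2c5 ⇒ r2c5=6.
Step 13. [r2c6∈{2}] r2c6 is down to just 2, so r2c6=2.
Step 14. [r4c2∈{2}] nothing but 2 survives at r4c2 ⇒ r4c2=2.
Step 15. [r6c2∈{4}] only 4 remains possible at r6c2 ⇒ r6c2=4.
Step 16. [r3c1∈{6}] nothing but 6 survives at r3c1 ⇒ r3c1=6.
Step 17. [r4c5∈{1}] nothing but 1 survives at r4c5. So r4c5=1.
Step 18. [r3c5∈{4}] only 4 remains possible at r3c5. So r3c5=4.
Step 19. [r3c6∈{5}] r3c6 has the single candidate 5. So r3c6=5.
Step 20. [r1c1∈{2}] r1c1 is down to just 2. So r1c1=2.
Step 21. [r2c3∈{5}] nothing but 5 survives at r2c3 ⇒ r2c3=5.
Step 22. [r6c1∈{3}] r6c1 has the single candidate 3. So r6c1=3.

Answer: 2 6 3 1 5 4 / 4 1 5 3 6 2 / 6 3 1 2 4 5 / 5 2 4 6 1 3 / 1 5 2 4 3 6 / 3 4 6 5 2 1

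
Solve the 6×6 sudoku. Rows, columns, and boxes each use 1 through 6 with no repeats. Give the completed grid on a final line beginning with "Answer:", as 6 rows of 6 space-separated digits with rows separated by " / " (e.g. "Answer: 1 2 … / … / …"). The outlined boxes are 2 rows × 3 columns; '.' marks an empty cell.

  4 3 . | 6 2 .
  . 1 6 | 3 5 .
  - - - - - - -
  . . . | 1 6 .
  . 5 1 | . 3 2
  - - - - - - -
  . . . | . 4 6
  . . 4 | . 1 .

Step 1. [r5c2∈{2}] r5c2 has the single candidate 2 ⇒ r5c2=2.
Step 2. [r5c4∈{5}] r5c4's peers cover all but 5 ⇒ r5c4=5.
Step 3. [r5c3∈{3}] nothing but 3 survives at r5c3 ⇒ r5c3=3.
Step 4. [r2c1∈{2}] r2c1 has the single candidate 2. So r2c1=2.
Step 5. [r2c6∈{4}] r2c6 is down to just 4 ⇒ r2c6=4.
Step 6. [r6c1∈{5,6}] across row 6, 5 lands solely at r6c1 ⇒ r6c1=5.
Step 7. [r6c2∈{6}] only 6 remains possible at r6c2. So r6c2=6.
Step 8. [r5c1∈{1}] r5c1's peers cover all but 1, so r5c1=1.
Step 9. [r1c3∈{5}] r1c3's peers cover all but 5, so r1c3=5.
Step 10. [r4c4∈{4}] r4c4 is down to just 4, so r4c4=4.
Step 11. [r3c6∈{5}] nothing but 5 survives at r3c6. So r3c6=5.
Step 12. [r4c1∈{6}] r4c1 has the single candidate 6. So r4c1=6.
Step 13. [r3c1∈{3}] only 3 remains possible at r3c1, so r3c1=3.
Step 14. [r6c6∈{3}] only 3 remains possible at r6c6, so r6c6=3.
Step 15. [r1c6∈{1}] r1c6's peers cover all but 1 ⇒ r1c6=1.
Step 16. [r3c3∈{2}] nothing but 2 survives at r3c3 ⇒ r3c3=2.
Step 17. [r3c2∈{4}] r3c2's peers cover all but 4, so r3c2=4.
Step 18. [r6c4∈{2}] nothing but 2 survives at r6c4 ⇒ r6c4=2.

Answer: 4 3 5 6 2 1 / 2 1 6 3 5 4 / 3 4 2 1 6 5 / 6 5 1 4 3 2 / 1 2 3 5 4 6 / 5 6 4 2 1 3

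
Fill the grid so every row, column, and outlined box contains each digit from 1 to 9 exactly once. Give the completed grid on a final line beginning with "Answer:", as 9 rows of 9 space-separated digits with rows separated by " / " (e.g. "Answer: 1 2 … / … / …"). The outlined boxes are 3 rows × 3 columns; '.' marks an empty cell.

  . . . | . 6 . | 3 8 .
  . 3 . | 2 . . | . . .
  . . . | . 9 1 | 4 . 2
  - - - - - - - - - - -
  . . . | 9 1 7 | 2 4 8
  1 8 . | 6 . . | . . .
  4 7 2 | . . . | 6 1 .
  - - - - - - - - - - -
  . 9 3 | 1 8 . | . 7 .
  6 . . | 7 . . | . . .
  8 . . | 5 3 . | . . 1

Step 1. [r6c9∈{3,5,9}] row 6 places 9 nowhere but r6c9. So r6c9=9.
Step 2. [r7c7∈{5}] r7c7 has the single candidate 5 ⇒ r7c7=5.
Step 3. [r2c5∈{4,5,7}] in col 5, 7 fits only at r2c5, so r2c5=7.
Step 4. [r9c7∈{9}] r9c7 is down to just 9. So r9c7=9.
Step 5. [r7c1∈{2}] only 2 remains possible at r7c1 ⇒ r7c1=2.
Step 6. [r9c2∈{4}] r9c2's peers cover all but 4 ⇒ r9c2=4.
Step 7. [r1c9∈{5,7}] r1c9 is the only open cell in box 3 admitting 7. So r1c9=7.
Step 8. [r2c8∈{5,6,9}] across col 8, 9 lands solely at r2c8. So r2c8=9.
Step 9. [r2c1∈{5}] r2c1's peers cover all but 5 ⇒ r2c1=5.
Step 10. [r5c9∈{3,5}] 5 has one home in col 9: r5c9, so r5c9=5.
Step 11. [r3c2∈{6}] only 6 remains possible at r3c2 ⇒ r3c2=6.
Step 12. [r9c8∈{2,6}] r9c8 is the only open cell in col 8 admitting 6 ⇒ r9c8=6.
Step 13. [r9c6∈{2}] r9c6 has the single candidate 2. So r9c6=2.
Step 14. [r8c5∈{4}] r8c5 has the single candidate 4 ⇒ r8c5=4.
Step 15. [r1c4∈{4}] only 4 remains possible at r1c4. So r1c4=4.
Step 16. [r2c6∈{8}] r2c6 is down to just 8. So r2c6=8.
Step 17. [r5c8∈{3}] only 3 remains possible at r5c8, so r5c8=3.
Step 18. [r6c6∈{3,5}] r6c6 is the only open cell in col 6 admitting 3, so r6c6=3.
Step 19. [r4c2∈{5}] r4c2 has the single candidate 5, so r4c2=5.
Step 20. [r8c2∈{1}] r8c2 has the single candidate 1. So r8c2=1.
Step 21. [r1c3∈{1,9}] r1c3 is the only open cell in row 1 admitting 1, so r1c3=1.
Step 22. [r3c3∈{7,8}] in row 3, 8 fits only at r3c3 ⇒ r3c3=8.
Step 23. [r3c1∈{7}] r3c1 is down to just 7. So r3c1=7.
Step 24. [r8c3∈{5}] r8c3's peers cover all but 5 ⇒ r8c3=5.
Step 25. [r1c1∈{9}] r1c1 has the single candidate 9. So r1c1=9.
Step 26. [r8c8∈{2}] r8c8 is down to just 2 ⇒ r8c8=2.
Step 27. [r8c9∈{3}] r8c9's peers cover all but 3 ⇒ r8c9=3.
Step 28. [r2c7∈{1}] nothing but 1 survives at r2c7. So r2c7=1.
Step 29. [r9c3∈{7}] only 7 remains possible at r9c3 ⇒ r9c3=7.
Step 30. [r7c6∈{6}] nothing but 6 survives at r7c6, so r7c6=6.
Step 31. [r2c3∈{4}] r2c3 is down to just 4, so r2c3=4.
Step 32. [r6c4∈{8}] only 8 remains possible at r6c4 ⇒ r6c4=8.
Step 33. [r3c4∈{3}] only 3 remains possible at r3c4, so r3c4=3.
Step 34. [r8c6∈{9}] r8c6 has the single candidate 9, so r8c6=9.
Step 35. [r1c6∈{5}] only 5 remains possible at r1c6, so r1c6=5.
Step 36. [r7c9∈{4}] r7c9's peers cover all but 4 ⇒ r7c9=4.
Step 37. [r3c8∈{5}] r3c8 is down to just 5, so r3c8=5.
Step 38. [r4c1∈{3}] nothing but 3 survives at r4c1 ⇒ r4c1=3.
Step 39. [r1c2∈{2}] r1c2 is down to just 2. So r1c2=2.
Step 40. [r5c7∈{7}] r5c7's peers cover all but 7 ⇒ r5c7=7.
Step 41. [r5c6∈{4}] r5c6's peers cover all but 4 ⇒ r5c6=4.
Step 42. [r6c5∈{5}] r6c5's peers cover all but 5, so r6c5=5.
Step 43. [r8c7∈{8}] only 8 remains possible at r8c7 ⇒ r8c7=8.
Step 44. [r2c9∈{6}] r2c9 has the single candidate 6, so r2c9=6.
Step 45. [r5c5∈{2}] only 2 remains possible at r5c5, so r5c5=2.
Step 46. [r5c3∈{9}] nothing but 9 survives at r5c3 ⇒ r5c3=9.
Step 47. [r4c3∈{6}] nothing but 6 survives at r4c3 ⇒ r4c3=6.

Answer: 9 2 1 4 6 5 3 8 7 / 5 3 4 2 7 8 1 9 6 / 7 6 8 3 9 1 4 5 2 / 3 5 6 9 1 7 2 4 8 / 1 8 9 6 2 4 7 3 5 / 4 7 2 8 5 3 6 1 9 / 2 9 3 1 8 6 5 7 4 / 6 1 5 7 4 9 8 2 3 / 8 4 7 5 3 2 9 6 1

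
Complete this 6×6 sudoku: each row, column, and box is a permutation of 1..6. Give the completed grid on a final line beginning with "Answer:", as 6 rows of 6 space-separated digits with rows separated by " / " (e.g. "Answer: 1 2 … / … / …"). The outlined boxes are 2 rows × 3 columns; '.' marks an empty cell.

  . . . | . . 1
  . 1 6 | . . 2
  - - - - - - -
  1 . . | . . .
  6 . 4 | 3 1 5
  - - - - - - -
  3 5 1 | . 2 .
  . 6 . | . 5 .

Step 1. [r1c2∈{2,3,4}] col 2 places 4 nowhere but r1c2. So r1c2=4.
Step 2. [r1c3∈{2,3,5}] box 1 places 3 nowhere but r1c3, so r1c3=3.
Step 3. [r3c4∈{2,4,6}] 2 has one home in col 4: r3c4, so r3c4=2.
Step 4. [r6c1∈{2,4}] 4 has one home in col 1: r6c1, so r6c1=4.
Step 5. [r1c5∈{6}] only 6 remains possible at r1c5. So r1c5=6.
Step 6. [r1c4∈{5}] r1c4 is down to just 5, so r1c4=5.
Step 7. [r2c4∈{4}] r2c4 has the single candidate 4, so r2c4=4.
Step 8. [r5c6∈{4,6}] r5c6 is the only open cell in row 5 admitting 4, so r5c6=4.
Step 9. [r6c6∈{3}] nothing but 3 survives at r6c6 ⇒ r6c6=3.
Step 10. [r3c2∈{3}] r3c2 is down to just 3, so r3c2=3.
Step 11. [r3c6∈{6}] only 6 remains possible at r3c6 ⇒ r3c6=6.
Step 12. [r3c5∈{4}] only 4 remains possible at r3c5. So r3c5=4.
Step 13. [r2c1∈{5}] only 5 remains possible at r2c1 ⇒ r2c1=5.
Step 14. [r2c5∈{3}] only 3 remains possible at r2c5 ⇒ r2c5=3.
Step 15. [r3c3∈{5}] r3c3 is down to just 5, so r3c3=5.
Step 16. [r4c2∈{2}] r4c2 is down to just 2. So r4c2=2.
Step 17. [r5c4∈{6}] nothing but 6 survives at r5c4, so r5c4=6.
Step 18. [r6c3∈{2}] only 2 remains possible at r6c3, so r6c3=2.
Step 19. [r6c4∈{1}] r6c4 has the single candidate 1. So r6c4=1.
Step 20. [r1c1∈{2}] r1c1 is down to just 2 ⇒ r1c1=2.

Answer: 2 4 3 5 6 1 / 5 1 6 4 3 2 / 1 3 5 2 4 6 / 6 2 4 3 1 5 / 3 5 1 6 2 4 / 4 6 2 1 5 3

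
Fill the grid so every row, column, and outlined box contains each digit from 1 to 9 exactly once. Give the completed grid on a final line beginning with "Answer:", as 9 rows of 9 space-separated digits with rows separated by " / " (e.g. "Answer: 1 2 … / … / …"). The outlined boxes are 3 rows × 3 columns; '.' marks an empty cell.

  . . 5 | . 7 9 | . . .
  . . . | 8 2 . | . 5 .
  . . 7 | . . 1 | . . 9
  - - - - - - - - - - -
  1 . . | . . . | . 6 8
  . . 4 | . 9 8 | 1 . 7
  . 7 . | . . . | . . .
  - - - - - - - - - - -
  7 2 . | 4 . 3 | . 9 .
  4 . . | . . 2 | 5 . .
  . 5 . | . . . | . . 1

Step 1. [r7c9∈{6}] r7c9 has the single candidate 6. So r7c9=6.
Step 2. [r8c9∈{3}] r8c9's peers cover all but 3 ⇒ r8c9=3.
Step 3. [r2c9∈{4}] r2c9 is down to just 4, so r2c9=4.
Step 4. [r2c6∈{6}] r2c6 is down to just 6. So r2c6=6.
Step 5. [r1c4∈{3}] r1c4 is down to just 3, so r1c4=3.
Step 6. [r7c7∈{8}] only 8 remains possible at r7c7 ⇒ r7c7=8.
Step 7. [r1c9∈{2}] r1c9's peers cover all but 2. So r1c9=2.
Step 8. [r9c6∈{7}] nothing but 7 survives at r9c6. So r9c6=7.
Step 9. [r3c1∈{2,3,6,8}] across row 3, 2 lands solely at r3c1. So r3c1=2.
Step 10. [r1c2∈{1,4,6,8}] in row 1, 4 fits only at r1c2 ⇒ r1c2=4.
Step 11. [r7c5∈{1,5}] in row 7, 5 fits only at r7c5. So r7c5=5.
Step 12. [r6c9∈{5}] r6c9 is down to just 5 ⇒ r6c9=5.
Step 13. [r6c6∈{4}] only 4 remains possible at r6c6 ⇒ r6c6=4.
Step 14. [r4c7∈{2,3,4,9}] across row 4, 4 lands solely at r4c7. So r4c7=4.
Step 15. [r6c7∈{2,3,9}] 9 has one home in col 7: r6c7, so r6c7=9.
Step 16. [r7c3∈{1}] r7c3 is down to just 1 ⇒ r7c3=1.
Step 17. [r5c1∈{3,5,6}] 5 has one home in col 1: r5c1 ⇒ r5c1=5.
Step 18. [r4c5∈{3}] only 3 remains possible at r4c5. So r4c5=3.
Step 19. [r4c2∈{9}] nothing but 9 survives at r4c2 ⇒ r4c2=9.
Step 20. [r1c7∈{6}] nothing but 6 survives at r1c7. So r1c7=6.
Step 21. [r3c2∈{3,6,8}] across row 3, 6 lands solely at r3c2. So r3c2=6.
Step 22. [r5c4∈{2,6}] row 5 places 6 nowhere but r5c4. So r5c4=6.
Step 23. [r5c2∈{3}] only 3 remains possible at r5c2, so r5c2=3.
Step 24. [r8c2∈{8}] nothing but 8 survives at r8c2 ⇒ r8c2=8.
Step 25. [r6c3∈{2,6,8}] col 3 places 8 nowhere but r6c3, so r6c3=8.
Step 26. [r9c4∈{9}] only 9 remains possible at r9c4 ⇒ r9c4=9.
Step 27. [r2c1∈{3,9}] in col 1, 9 fits only at r2c1, so r2c1=9.
Step 28. [r3c8∈{3,8}] 8 has one home in row 3: r3c8 ⇒ r3c8=8.
Step 29. [r5c8∈{2}] nothing but 2 survives at r5c8. So r5c8=2.
Step 30. [r2c3∈{3}] nothing but 3 survives at r2c3. So r2c3=3.
Step 31. [r9c3∈{6}] only 6 remains possible at r9c3. So r9c3=6.
Step 32. [r6c4∈{1,2}] 2 has one home in row 6: r6c4 ⇒ r6c4=2.
Step 33. [r6c5∈{1}] r6c5 is down to just 1, so r6c5=1.
Step 34. [r4c4∈{5,7}] row 4 places 7 nowhere but r4c4. So r4c4=7.
Step 35. [r4c3∈{2}] r4c3's peers cover all but 2. So r4c3=2.
Step 36. [r1c1∈{8}] r1c1's peers cover all but 8. So r1c1=8.
Step 37. [r8c4∈{1}] r8c4's peers cover all but 1. So r8c4=1.
Step 38. [r8c5∈{6}] r8c5 has the single candidate 6 ⇒ r8c5=6.
Step 39. [r9c5∈{8}] r9c5's peers cover all but 8, so r9c5=8.
Step 40. [r3c4∈{5}] only 5 remains possible at r3c4 ⇒ r3c4=5.
Step 41. [r9c7∈{2}] r9c7's peers cover all but 2. So r9c7=2.
Step 42. [r9c8∈{4}] r9c8 has the single candidate 4 ⇒ r9c8=4.
Step 43. [r2c7∈{7}] nothing but 7 survives at r2c7. So r2c7=7.
Step 44. [r6c8∈{3}] r6c8's peers cover all but 3, so r6c8=3.
Step 45. [r6c1∈{6}] nothing but 6 survives at r6c1 ⇒ r6c1=6.
Step 46. [r8c3∈{9}] r8c3 is down to just 9, so r8c3=9.
Step 47. [r4c6∈{5}] r4c6's peers cover all but 5. So r4c6=5.
Step 48. [r2c2∈{1}] r2c2's peers cover all but 1. So r2c2=1.
Step 49. [r8c8∈{7}] r8c8 has the single candidate 7, so r8c8=7.
Step 50. [r1c8∈{1}] nothing but 1 survives at r1c8, so r1c8=1.
Step 51. [r3c5∈{4}] only 4 remains possible at r3c5 ⇒ r3c5=4.
Step 52. [r9c1∈{3}] r9c1 has the single candidate 3, so r9c1=3.
Step 53. [r3c7∈{3}] r3c7's peers cover all but 3. So r3c7=3.

Answer: 8 4 5 3 7 9 6 1 2 / 9 1 3 8 2 6 7 5 4 / 2 6 7 5 4 1 3 8 9 / 1 9 2 7 3 5 4 6 8 / 5 3 4 6 9 8 1 2 7 / 6 7 8 2 1 4 9 3 5 / 7 2 1 4 5 3 8 9 6 / 4 8 9 1 6 2 5 7 3 / 3 5 6 9 8 7 2 4 1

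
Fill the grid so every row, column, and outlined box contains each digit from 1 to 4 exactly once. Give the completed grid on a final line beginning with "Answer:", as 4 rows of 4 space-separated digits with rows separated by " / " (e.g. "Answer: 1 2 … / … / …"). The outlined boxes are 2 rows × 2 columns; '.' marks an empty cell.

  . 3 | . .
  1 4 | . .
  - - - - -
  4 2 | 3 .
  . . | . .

Step 1. [r2c3∈{2}] r2c3's peers cover all but 2. So r2c3=2.
Step 2. [r3c4∈{1}] r3c4's peers cover all but 1. So r3c4=1.
Step 3. [r1c4∈{4}] r1c4's peers cover all but 4. So r1c4=4.
Step 4. [r1c3∈{1}] only 1 remains possible at r1c3. So r1c3=1.
Step 5. [r1c1∈{2}] nothing but 2 survives at r1c1. So r1c1=2.
Step 6. [r4c1∈{3}] r4c1's peers cover all but 3 ⇒ r4c1=3.
Step 7. [r4c4∈{2}] r4c4 has the single candidate 2. So r4c4=2.
Step 8. [r4c2∈{1}] r4c2's peers cover all but 1, so r4c2=1.
Step 9. [r2c4∈{3}] nothing but 3 survives at r2c4. So r2c4=3.
Step 10. [r4c3∈{4}] nothing but 4 survives at r4c3, so r4c3=4.

Answer: 2 3 1 4 / 1 4 2 3 / 4 2 3 1 / 3 1 4 2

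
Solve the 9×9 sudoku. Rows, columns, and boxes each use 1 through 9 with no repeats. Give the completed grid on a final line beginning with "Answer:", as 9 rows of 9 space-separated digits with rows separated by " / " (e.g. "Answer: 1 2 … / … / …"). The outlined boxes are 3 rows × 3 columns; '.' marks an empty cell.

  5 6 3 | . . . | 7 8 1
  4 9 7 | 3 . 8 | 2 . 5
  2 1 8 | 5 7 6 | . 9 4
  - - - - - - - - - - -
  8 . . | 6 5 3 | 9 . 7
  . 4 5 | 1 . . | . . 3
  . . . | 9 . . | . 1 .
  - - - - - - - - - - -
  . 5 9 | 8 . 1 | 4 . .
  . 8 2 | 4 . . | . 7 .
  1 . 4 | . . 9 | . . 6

Step 1. [r7c1∈{3,6,7}] r7c1 is the only open cell in row 7 admitting 7. So r7c1=7.
Step 2. [r9c2∈{3}] r9c2 is down to just 3. So r9c2=3.
Step 3. [r9c5∈{2}] r9c5 has the single candidate 2, so r9c5=2.
Step 4. [r6c9∈{2,8}] in col 9, 8 fits only at r6c9. So r6c9=8.
Step 5. [r5c7∈{6}] r5c7 is down to just 6, so r5c7=6.
Step 6. [r5c8∈{2}] only 2 remains possible at r5c8, so r5c8=2.
Step 7. [r6c6∈{2,4,7}] r6c6 is the only open cell in box 5 admitting 2, so r6c6=2.
Step 8. [r7c5∈{3,6}] 6 has one home in row 7: r7c5 ⇒ r7c5=6.
Step 9. [r6c7∈{5}] r6c7's peers cover all but 5. So r6c7=5.
Step 10. [r8c5∈{3}] r8c5's peers cover all but 3 ⇒ r8c5=3.
Step 11. [r1c5∈{4,9}] 9 has one home in row 1: r1c5 ⇒ r1c5=9.
Step 12. [r6c1∈{3,6}] row 6 places 3 nowhere but r6c1 ⇒ r6c1=3.
Step 13. [r7c8∈{3}] r7c8's peers cover all but 3 ⇒ r7c8=3.
Step 14. [r8c9∈{9}] r8c9 is down to just 9, so r8c9=9.
Step 15. [r5c6∈{7}] nothing but 7 survives at r5c6. So r5c6=7.
Step 16. [r6c3∈{6}] r6c3 is down to just 6 ⇒ r6c3=6.
Step 17. [r8c1∈{6}] nothing but 6 survives at r8c1. So r8c1=6.
Step 18. [r5c1∈{9}] r5c1's peers cover all but 9. So r5c1=9.
Step 19. [r6c5∈{4}] r6c5 is down to just 4. So r6c5=4.
Step 20. [r9c8∈{5}] r9c8 has the single candidate 5. So r9c8=5.
Step 21. [r1c6∈{4}] r1c6's peers cover all but 4. So r1c6=4.
Step 22. [r4c3∈{1}] only 1 remains possible at r4c3, so r4c3=1.
Step 23. [r4c2∈{2}] only 2 remains possible at r4c2 ⇒ r4c2=2.
Step 24. [r1c4∈{2}] r1c4 is down to just 2, so r1c4=2.
Step 25. [r5c5∈{8}] nothing but 8 survives at r5c5. So r5c5=8.
Step 26. [r6c2∈{7}] r6c2 has the single candidate 7 ⇒ r6c2=7.
Step 27. [r4c8∈{4}] r4c8's peers cover all but 4 ⇒ r4c8=4.
Step 28. [r2c5∈{1}] nothing but 1 survives at r2c5 ⇒ r2c5=1.
Step 29. [r8c7∈{1}] r8c7 has the single candidate 1 ⇒ r8c7=1.
Step 30. [r8c6∈{5}] r8c6's peers cover all but 5 ⇒ r8c6=5.
Step 31. [r7c9∈{2}] r7c9's peers cover all but 2, so r7c9=2.
Step 32. [r3c7∈{3}] r3c7 is down to just 3, so r3c7=3.
Step 33. [r9c7∈{8}] r9c7 has the single candidate 8, so r9c7=8.
Step 34. [r2c8∈{6}] r2c8 is down to just 6, so r2c8=6.
Step 35. [r9c4∈{7}] only 7 remains possible at r9c4, so r9c4=7.

Answer: 5 6 3 2 9 4 7 8 1 / 4 9 7 3 1 8 2 6 5 / 2 1 8 5 7 6 3 9 4 / 8 2 1 6 5 3 9 4 7 / 9 4 5 1 8 7 6 2 3 / 3 7 6 9 4 2 5 1 8 / 7 5 9 8 6 1 4 3 2 / 6 8 2 4 3 5 1 7 9 / 1 3 4 7 2 9 8 5 6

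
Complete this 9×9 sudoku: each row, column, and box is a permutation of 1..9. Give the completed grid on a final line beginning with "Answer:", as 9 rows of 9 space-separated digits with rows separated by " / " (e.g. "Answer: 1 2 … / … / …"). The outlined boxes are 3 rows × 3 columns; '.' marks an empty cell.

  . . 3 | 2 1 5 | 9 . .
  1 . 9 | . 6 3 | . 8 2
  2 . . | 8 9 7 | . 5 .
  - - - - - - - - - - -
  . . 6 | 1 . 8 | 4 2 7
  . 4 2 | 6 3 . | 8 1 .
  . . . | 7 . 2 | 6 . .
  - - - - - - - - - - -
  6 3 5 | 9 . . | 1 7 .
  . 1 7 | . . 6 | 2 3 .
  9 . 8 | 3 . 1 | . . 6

Step 1. [r4c5∈{5}] r4c5 has the single candidate 5. So r4c5=5.
Step 2. [r7c6∈{4}] r7c6's peers cover all but 4 ⇒ r7c6=4.
Step 3. [r8c9∈{4,5,8,9}] 9 has one home in row 8: r8c9 ⇒ r8c9=9.
Step 4. [r6c9∈{3,5}] across box 6, 3 lands solely at r6c9, so r6c9=3.
Step 5. [r1c9∈{4}] nothing but 4 survives at r1c9 ⇒ r1c9=4.
Step 6. [r7c5∈{2,8}] across row 7, 2 lands solely at r7c5. So r7c5=2.
Step 7. [r2c2∈{5,7}] r2c2 is the only open cell in row 2 admitting 5. So r2c2=5.
Step 8. [r1c2∈{6,7,8}] r1c2 is the only open cell in col 2 admitting 7, so r1c2=7.
Step 9. [r6c2∈{8,9}] in col 2, 8 fits only at r6c2 ⇒ r6c2=8.
Step 10. [r5c9∈{5}] only 5 remains possible at r5c9, so r5c9=5.
Step 11. [r9c2∈{2}] only 2 remains possible at r9c2, so r9c2=2.
Step 12. [r8c1∈{4}] r8c1 is down to just 4. So r8c1=4.
Step 13. [r6c3∈{1}] nothing but 1 survives at r6c3. So r6c3=1.
Step 14. [r2c7∈{7}] r2c7 has the single candidate 7. So r2c7=7.
Step 15. [r1c1∈{8}] r1c1 is down to just 8, so r1c1=8.
Step 16. [r2c4∈{4}] only 4 remains possible at r2c4 ⇒ r2c4=4.
Step 17. [r5c1∈{7}] r5c1 is down to just 7. So r5c1=7.
Step 18. [r1c8∈{6}] nothing but 6 survives at r1c8, so r1c8=6.
Step 19. [r7c9∈{8}] only 8 remains possible at r7c9. So r7c9=8.
Step 20. [r3c2∈{6}] r3c2's peers cover all but 6 ⇒ r3c2=6.
Step 21. [r9c7∈{5}] nothing but 5 survives at r9c7, so r9c7=5.
Step 22. [r5c6∈{9}] r5c6 is down to just 9. So r5c6=9.
Step 23. [r8c5∈{8}] r8c5's peers cover all but 8, so r8c5=8.
Step 24. [r4c1∈{3}] nothing but 3 survives at r4c1, so r4c1=3.
Step 25. [r9c8∈{4}] r9c8's peers cover all but 4. So r9c8=4.
Step 26. [r6c8∈{9}] nothing but 9 survives at r6c8, so r6c8=9.
Step 27. [r4c2∈{9}] only 9 remains possible at r4c2 ⇒ r4c2=9.
Step 28. [r3c7∈{3}] nothing but 3 survives at r3c7 ⇒ r3c7=3.
Step 29. [r6c1∈{5}] only 5 remains possible at r6c1, so r6c1=5.
Step 30. [r3c9∈{1}] nothing but 1 survives at r3c9 ⇒ r3c9=1.
Step 31. [r3c3∈{4}] r3c3's peers cover all but 4, so r3c3=4.
Step 32. [r6c5∈{4}] nothing but 4 survives at r6c5, so r6c5=4.
Step 33. [r8c4∈{5}] only 5 remains possible at r8c4. So r8c4=5.
Step 34. [r9c5∈{7}] r9c5 has the single candidate 7, so r9c5=7.

Answer: 8 7 3 2 1 5 9 6 4 / 1 5 9 4 6 3 7 8 2 / 2 6 4 8 9 7 3 5 1 / 3 9 6 1 5 8 4 2 7 / 7 4 2 6 3 9 8 1 5 / 5 8 1 7 4 2 6 9 3 / 6 3 5 9 2 4 1 7 8 / 4 1 7 5 8 6 2 3 9 / 9 2 8 3 7 1 5 4 6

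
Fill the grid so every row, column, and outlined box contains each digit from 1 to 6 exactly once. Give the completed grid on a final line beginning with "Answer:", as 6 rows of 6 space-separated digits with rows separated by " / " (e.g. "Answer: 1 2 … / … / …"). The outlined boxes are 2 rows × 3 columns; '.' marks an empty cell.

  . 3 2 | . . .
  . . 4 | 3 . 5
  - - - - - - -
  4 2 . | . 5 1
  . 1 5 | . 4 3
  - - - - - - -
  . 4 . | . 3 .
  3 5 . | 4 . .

Step 1. [r4c1∈{6}] r4c1 has the single candidate 6, so r4c1=6.
Step 2. [r2c5∈{1,2,6}] in row 2, 2 fits only at r2c5 ⇒ r2c5=2.
Step 3. [r5c1∈{1,2}] across col 1, 2 lands solely at r5c1. So r5c1=2.
Step 4. [r5c6∈{6}] r5c6 has the single candidate 6. So r5c6=6.
Step 5. [r6c5∈{1}] nothing but 1 survives at r6c5. So r6c5=1.
Step 6. [r1c4∈{1,6}] col 4 places 1 nowhere but r1c4, so r1c4=1.
Step 7. [r5c4∈{5}] r5c4 has the single candidate 5. So r5c4=5.
Step 8. [r5c3∈{1}] nothing but 1 survives at r5c3. So r5c3=1.
Step 9. [r3c3∈{3}] r3c3's peers cover all but 3 ⇒ r3c3=3.
Step 10. [r2c1∈{1}] r2c1's peers cover all but 1 ⇒ r2c1=1.
Step 11. [r3c4∈{6}] r3c4's peers cover all but 6, so r3c4=6.
Step 12. [r1c1∈{5}] nothing but 5 survives at r1c1 ⇒ r1c1=5.
Step 13. [r1c6∈{4}] only 4 remains possible at r1c6. So r1c6=4.
Step 14. [r1c5∈{6}] r1c5 has the single candidate 6 ⇒ r1c5=6.
Step 15. [r6c6∈{2}] r6c6 has the single candidate 2 ⇒ r6c6=2.
Step 16. [r2c2∈{6}] r2c2 is down to just 6 ⇒ r2c2=6.
Step 17. [r6c3∈{6}] r6c3's peers cover all but 6, so r6c3=6.
Step 18. [r4c4∈{2}] only 2 remains possible at r4c4. So r4c4=2.

Answer: 5 3 2 1 6 4 / 1 6 4 3 2 5 / 4 2 3 6 5 1 / 6 1 5 2 4 3 / 2 4 1 5 3 6 / 3 5 6 4 1 2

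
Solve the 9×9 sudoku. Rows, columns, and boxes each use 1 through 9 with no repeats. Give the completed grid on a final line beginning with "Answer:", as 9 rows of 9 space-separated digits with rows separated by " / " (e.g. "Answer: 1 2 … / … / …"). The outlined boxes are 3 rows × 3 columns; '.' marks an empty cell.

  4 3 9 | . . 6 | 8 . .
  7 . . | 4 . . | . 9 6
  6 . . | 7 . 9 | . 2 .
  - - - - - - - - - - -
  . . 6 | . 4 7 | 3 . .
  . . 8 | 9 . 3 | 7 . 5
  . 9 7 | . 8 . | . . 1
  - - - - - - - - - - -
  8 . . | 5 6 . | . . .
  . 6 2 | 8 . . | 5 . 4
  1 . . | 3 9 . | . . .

Step 1. [r2c7∈{1}] r2c7 has the single candidate 1 ⇒ r2c7=1.
Step 2. [r2c3∈{5}] r2c3's peers cover all but 5. So r2c3=5.
Step 3. [r5c1∈{2}] nothing but 2 survives at r5c1, so r5c1=2.
Step 4. [r5c5∈{1}] r5c5 is down to just 1 ⇒ r5c5=1.
Step 5. [r7c3∈{3,4}] across col 3, 3 lands solely at r7c3, so r7c3=3.
Step 6. [r5c8∈{4,6}] in row 5, 6 fits only at r5c8 ⇒ r5c8=6.
Step 7. [r4c4∈{2}] r4c4's peers cover all but 2. So r4c4=2.
Step 8. [r9c3∈{4}] nothing but 4 survives at r9c3, so r9c3=4.
Step 9. [r9c6∈{2}] r9c6 has the single candidate 2, so r9c6=2.
Step 10. [r7c9∈{2,7,9}] 2 has one home in col 9: r7c9 ⇒ r7c9=2.
Step 11. [r4c1∈{5}] r4c1 has the single candidate 5. So r4c1=5.
Step 12. [r1c8∈{5,7}] r1c8 is the only open cell in col 8 admitting 5. So r1c8=5.
Step 13. [r3c2∈{1,8}] r3c2 is the only open cell in row 3 admitting 8 ⇒ r3c2=8.
Step 14. [r4c8∈{8}] only 8 remains possible at r4c8 ⇒ r4c8=8.
Step 15. [r9c8∈{7}] r9c8 is down to just 7. So r9c8=7.
Step 16. [r8c6∈{1}] r8c6 has the single candidate 1, so r8c6=1.
Step 17. [r2c5∈{2,3}] row 2 places 3 nowhere but r2c5 ⇒ r2c5=3.
Step 18. [r6c7∈{2,4}] r6c7 is the only open cell in row 6 admitting 2, so r6c7=2.
Step 19. [r6c4∈{6}] nothing but 6 survives at r6c4, so r6c4=6.
Step 20. [r6c8∈{4}] r6c8's peers cover all but 4, so r6c8=4.
Step 21. [r1c4∈{1}] nothing but 1 survives at r1c4. So r1c4=1.
Step 22. [r7c2∈{7}] r7c2 has the single candidate 7, so r7c2=7.
Step 23. [r9c2∈{5}] only 5 remains possible at r9c2. So r9c2=5.
Step 24. [r8c5∈{7}] r8c5's peers cover all but 7, so r8c5=7.
Step 25. [r9c9∈{8}] r9c9 has the single candidate 8. So r9c9=8.
Step 26. [r1c5∈{2}] r1c5's peers cover all but 2, so r1c5=2.
Step 27. [r2c6∈{8}] r2c6's peers cover all but 8 ⇒ r2c6=8.
Step 28. [r7c7∈{9}] r7c7 has the single candidate 9 ⇒ r7c7=9.
Step 29. [r6c1∈{3}] r6c1 has the single candidate 3 ⇒ r6c1=3.
Step 30. [r1c9∈{7}] r1c9's peers cover all but 7 ⇒ r1c9=7.
Step 31. [r7c8∈{1}] only 1 remains possible at r7c8, so r7c8=1.
Step 32. [r4c9∈{9}] only 9 remains possible at r4c9 ⇒ r4c9=9.
Step 33. [r4c2∈{1}] nothing but 1 survives at r4c2. So r4c2=1.
Step 34. [r3c9∈{3}] nothing but 3 survives at r3c9. So r3c9=3.
Step 35. [r9c7∈{6}] nothing but 6 survives at r9c7, so r9c7=6.
Step 36. [r3c7∈{4}] r3c7's peers cover all but 4, so r3c7=4.
Step 37. [r7c6∈{4}] only 4 remains possible at r7c6, so r7c6=4.
Step 38. [r8c1∈{9}] r8c1's peers cover all but 9. So r8c1=9.
Step 39. [r8c8∈{3}] r8c8's peers cover all but 3 ⇒ r8c8=3.
Step 40. [r6c6∈{5}] only 5 remains possible at r6c6, so r6c6=5.
Step 41. [r3c5∈{5}] nothing but 5 survives at r3c5. So r3c5=5.
Step 42. [r3c3∈{1}] only 1 remains possible at r3c3. So r3c3=1.
Step 43. [r2c2∈{2}] r2c2's peers cover all but 2. So r2c2=2.
Step 44. [r5c2∈{4}] r5c2 has the single candidate 4, so r5c2=4.

Answer: 4 3 9 1 2 6 8 5 7 / 7 2 5 4 3 8 1 9 6 / 6 8 1 7 5 9 4 2 3 / 5 1 6 2 4 7 3 8 9 / 2 4 8 9 1 3 7 6 5 / 3 9 7 6 8 5 2 4 1 / 8 7 3 5 6 4 9 1 2 / 9 6 2 8 7 1 5 3 4 / 1 5 4 3 9 2 6 7 8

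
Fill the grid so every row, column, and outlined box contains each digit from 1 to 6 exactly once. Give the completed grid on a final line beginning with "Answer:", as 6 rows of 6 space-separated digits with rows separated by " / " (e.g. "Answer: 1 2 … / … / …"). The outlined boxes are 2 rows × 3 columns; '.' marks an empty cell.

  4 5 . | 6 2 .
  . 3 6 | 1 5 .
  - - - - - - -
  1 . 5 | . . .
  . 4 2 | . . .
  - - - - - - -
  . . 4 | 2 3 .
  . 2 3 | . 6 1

Step 1. [r5c6∈{5}] r5c6 is down to just 5 ⇒ r5c6=5.
Step 2. [r4c1∈{3,6}] 3 has one home in col 1: r4c1, so r4c1=3.
Step 3. [r3c6∈{2,3,4,6}] in row 3, 2 fits only at r3c6, so r3c6=2.
Step 4. [r3c4∈{3,4}] row 3 places 3 nowhere but r3c4. So r3c4=3.
Step 5. [r3c2∈{6}] r3c2's peers cover all but 6, so r3c2=6.
Step 6. [r6c4∈{4}] r6c4 has the single candidate 4. So r6c4=4.
Step 7. [r4c6∈{6}] nothing but 6 survives at r4c6, so r4c6=6.
Step 8. [r5c2∈{1}] r5c2 has the single candidate 1. So r5c2=1.
Step 9. [r2c6∈{4}] r2c6 has the single candidate 4 ⇒ r2c6=4.
Step 10. [r3c5∈{4}] r3c5's peers cover all but 4, so r3c5=4.
Step 11. [r6c1∈{5}] r6c1's peers cover all but 5, so r6c1=5.
Step 12. [r4c4∈{5}] only 5 remains possible at r4c4, so r4c4=5.
Step 13. [r4c5∈{1}] only 1 remains possible at r4c5. So r4c5=1.
Step 14. [r1c6∈{3}] only 3 remains possible at r1c6 ⇒ r1c6=3.
Step 15. [r1c3∈{1}] r1c3 has the single candidate 1. So r1c3=1.
Step 16. [r5c1∈{6}] nothing but 6 survives at r5c1. So r5c1=6.
Step 17. [r2c1∈{2}] nothing but 2 survives at r2c1 ⇒ r2c1=2.

Answer: 4 5 1 6 2 3 / 2 3 6 1 5 4 / 1 6 5 3 4 2 / 3 4 2 5 1 6 / 6 1 4 2 3 5 / 5 2 3 4 6 1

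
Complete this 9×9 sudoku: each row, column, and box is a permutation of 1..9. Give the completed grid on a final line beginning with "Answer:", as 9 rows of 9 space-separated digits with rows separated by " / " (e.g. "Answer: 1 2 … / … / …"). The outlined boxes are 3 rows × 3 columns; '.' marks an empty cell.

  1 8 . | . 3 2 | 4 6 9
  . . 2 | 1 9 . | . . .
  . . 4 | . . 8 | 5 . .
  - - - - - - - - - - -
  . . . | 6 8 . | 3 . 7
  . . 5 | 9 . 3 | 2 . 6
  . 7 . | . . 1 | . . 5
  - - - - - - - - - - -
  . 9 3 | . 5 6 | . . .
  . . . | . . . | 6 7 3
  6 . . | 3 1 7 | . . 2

Step 1. [r6c1∈{2,3,4,8,9}] r6c1 is the only open cell in row 6 admitting 3 ⇒ r6c1=3.
Step 2. [r9c3∈{8}] r9c3 is down to just 8, so r9c3=8.
Step 3. [r7c9∈{1,4,8}] across col 9, 4 lands solely at r7c9. So r7c9=4.
Step 4. [r9c2∈{4,5}] 4 has one home in row 9: r9c2 ⇒ r9c2=4.
Step 5. [r5c2∈{1}] r5c2 has the single candidate 1, so r5c2=1.
Step 6. [r4c8∈{1,4,9}] row 4 places 1 nowhere but r4c8 ⇒ r4c8=1.
Step 7. [r7c8∈{8}] nothing but 8 survives at r7c8. So r7c8=8.
Step 8. [r7c4∈{2}] only 2 remains possible at r7c4. So r7c4=2.
Step 9. [r6c4∈{4}] r6c4's peers cover all but 4 ⇒ r6c4=4.
Step 10. [r6c8∈{9}] r6c8 is down to just 9 ⇒ r6c8=9.
Step 11. [r2c2∈{3,5,6}] r2c2 is the only open cell in row 2 admitting 6. So r2c2=6.
Step 12. [r1c3∈{7}] nothing but 7 survives at r1c3, so r1c3=7.
Step 13. [r4c1∈{2,4,9}] 4 has one home in row 4: r4c1. So r4c1=4.
Step 14. [r2c6∈{4,5}] in row 2, 4 fits only at r2c6 ⇒ r2c6=4.
Step 15. [r8c2∈{2,5}] across col 2, 5 lands solely at r8c2, so r8c2=5.
Step 16. [r2c7∈{7,8}] row 2 places 7 nowhere but r2c7. So r2c7=7.
Step 17. [r3c8∈{2,3}] 2 has one home in row 3: r3c8. So r3c8=2.
Step 18. [r5c5∈{7}] nothing but 7 survives at r5c5. So r5c5=7.
Step 19. [r2c9∈{8}] r2c9 is down to just 8. So r2c9=8.
Step 20. [r3c4∈{7}] only 7 remains possible at r3c4 ⇒ r3c4=7.
Step 21. [r7c7∈{1}] r7c7 has the single candidate 1. So r7c7=1.
Step 22. [r3c2∈{3}] only 3 remains possible at r3c2 ⇒ r3c2=3.
Step 23. [r2c1∈{5}] r2c1 has the single candidate 5, so r2c1=5.
Step 24. [r3c5∈{6}] r3c5's peers cover all but 6, so r3c5=6.
Step 25. [r8c4∈{8}] only 8 remains possible at r8c4, so r8c4=8.
Step 26. [r5c1∈{8}] nothing but 8 survives at r5c1. So r5c1=8.
Step 27. [r8c3∈{1}] r8c3 is down to just 1. So r8c3=1.
Step 28. [r2c8∈{3}] r2c8 has the single candidate 3 ⇒ r2c8=3.
Step 29. [r6c3∈{6}] r6c3 has the single candidate 6. So r6c3=6.
Step 30. [r9c8∈{5}] only 5 remains possible at r9c8, so r9c8=5.
Step 31. [r3c1∈{9}] r3c1's peers cover all but 9, so r3c1=9.
Step 32. [r6c7∈{8}] only 8 remains possible at r6c7. So r6c7=8.
Step 33. [r8c1∈{2}] r8c1's peers cover all but 2. So r8c1=2.
Step 34. [r9c7∈{9}] r9c7's peers cover all but 9 ⇒ r9c7=9.
Step 35. [r4c2∈{2}] r4c2 has the single candidate 2, so r4c2=2.
Step 36. [r1c4∈{5}] r1c4 is down to just 5, so r1c4=5.
Step 37. [r7c1∈{7}] r7c1 has the single candidate 7 ⇒ r7c1=7.
Step 38. [r4c3∈{9}] r4c3 has the single candidate 9. So r4c3=9.
Step 39. [r8c5∈{4}] nothing but 4 survives at r8c5. So r8c5=4.
Step 40. [r5c8∈{4}] r5c8 has the single candidate 4 ⇒ r5c8=4.
Step 41. [r8c6∈{9}] r8c6 is down to just 9. So r8c6=9.
Step 42. [r4c6∈{5}] only 5 remains possible at r4c6 ⇒ r4c6=5.
Step 43. [r3c9∈{1}] r3c9 has the single candidate 1 ⇒ r3c9=1.
Step 44. [r6c5∈{2}] r6c5 has the single candidate 2, so r6c5=2.

Answer: 1 8 7 5 3 2 4 6 9 / 5 6 2 1 9 4 7 3 8 / 9 3 4 7 6 8 5 2 1 / 4 2 9 6 8 5 3 1 7 / 8 1 5 9 7 3 2 4 6 / 3 7 6 4 2 1 8 9 5 / 7 9 3 2 5 6 1 8 4 / 2 5 1 8 4 9 6 7 3 / 6 4 8 3 1 7 9 5 2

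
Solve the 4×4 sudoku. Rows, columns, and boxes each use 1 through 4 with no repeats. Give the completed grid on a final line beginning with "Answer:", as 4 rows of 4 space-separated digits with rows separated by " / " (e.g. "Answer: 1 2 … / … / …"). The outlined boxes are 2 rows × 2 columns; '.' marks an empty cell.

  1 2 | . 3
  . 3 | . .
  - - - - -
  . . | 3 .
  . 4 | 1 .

Step 1. [r4c4∈{2}] only 2 remains possible at r4c4, so r4c4=2.
Step 2. [r1c3∈{4}] r1c3 has the single candidate 4, so r1c3=4.
Step 3. [r2c3∈{2}] nothing but 2 survives at r2c3. So r2c3=2.
Step 4. [r4c1∈{3}] r4c1's peers cover all but 3. So r4c1=3.
Step 5. [r2c1∈{4}] nothing but 4 survives at r2c1. So r2c1=4.
Step 6. [r3c4∈{4}] nothing but 4 survives at r3c4, so r3c4=4.
Step 7. [r2c4∈{1}] only 1 remains possible at r2c4 ⇒ r2c4=1.
Step 8. [r3c2∈{1}] nothing but 1 survives at r3c2, so r3c2=1.
Step 9. [r3c1∈{2}] only 2 remains possible at r3c1. So r3c1=2.

Answer: 1 2 4 3 / 4 3 2 1 / 2 1 3 4 / 3 4 1 2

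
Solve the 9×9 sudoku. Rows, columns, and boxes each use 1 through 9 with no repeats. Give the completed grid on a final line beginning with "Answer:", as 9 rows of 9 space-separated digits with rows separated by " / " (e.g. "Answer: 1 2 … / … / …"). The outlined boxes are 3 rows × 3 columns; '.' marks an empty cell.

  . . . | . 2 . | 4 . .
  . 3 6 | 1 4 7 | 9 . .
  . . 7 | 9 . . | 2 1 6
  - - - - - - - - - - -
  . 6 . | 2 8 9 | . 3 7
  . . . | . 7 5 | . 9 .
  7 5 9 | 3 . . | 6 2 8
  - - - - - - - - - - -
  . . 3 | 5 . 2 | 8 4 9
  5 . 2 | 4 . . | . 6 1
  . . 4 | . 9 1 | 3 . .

Step 1. [r4c3∈{1}] r4c3 has the single candidate 1. So r4c3=1.
Step 2. [r9c4∈{6,7,8}] in col 4, 7 fits only at r9c4, so r9c4=7.
Step 3. [r1c4∈{6,8}] across col 4, 8 lands solely at r1c4 ⇒ r1c4=8.
Step 4. [r2c9∈{5}] nothing but 5 survives at r2c9. So r2c9=5.
Step 5. [r9c2∈{8}] r9c2 has the single candidate 8, so r9c2=8.
Step 6. [r3c6∈{3}] r3c6's peers cover all but 3, so r3c6=3.
Step 7. [r5c1∈{2,3,4,8}] row 5 places 3 nowhere but r5c1, so r5c1=3.
Step 8. [r8c2∈{7,9}] 9 has one home in row 8: r8c2 ⇒ r8c2=9.
Step 9. [r3c2∈{4}] r3c2's peers cover all but 4 ⇒ r3c2=4.
Step 10. [r1c2∈{1}] r1c2 has the single candidate 1. So r1c2=1.
Step 11. [r7c5∈{6}] r7c5 has the single candidate 6. So r7c5=6.
Step 12. [r2c8∈{8}] r2c8 has the single candidate 8. So r2c8=8.
Step 13. [r1c6∈{6}] r1c6's peers cover all but 6 ⇒ r1c6=6.
Step 14. [r3c1∈{8}] nothing but 8 survives at r3c1 ⇒ r3c1=8.
Step 15. [r4c1∈{4}] nothing but 4 survives at r4c1. So r4c1=4.
Step 16. [r5c9∈{4}] only 4 remains possible at r5c9 ⇒ r5c9=4.
Step 17. [r8c6∈{8}] nothing but 8 survives at r8c6 ⇒ r8c6=8.
Step 18. [r5c4∈{6}] r5c4's peers cover all but 6. So r5c4=6.
Step 19. [r1c9∈{3}] r1c9 is down to just 3, so r1c9=3.
Step 20. [r9c1∈{6}] nothing but 6 survives at r9c1 ⇒ r9c1=6.
Step 21. [r1c3∈{5}] only 5 remains possible at r1c3. So r1c3=5.
Step 22. [r5c3∈{8}] r5c3 has the single candidate 8. So r5c3=8.
Step 23. [r9c8∈{5}] only 5 remains possible at r9c8 ⇒ r9c8=5.
Step 24. [r5c2∈{2}] nothing but 2 survives at r5c2 ⇒ r5c2=2.
Step 25. [r9c9∈{2}] r9c9 is down to just 2. So r9c9=2.
Step 26. [r8c7∈{7}] nothing but 7 survives at r8c7 ⇒ r8c7=7.
Step 27. [r7c1∈{1}] r7c1 has the single candidate 1, so r7c1=1.
Step 28. [r6c6∈{4}] nothing but 4 survives at r6c6, so r6c6=4.
Step 29. [r5c7∈{1}] r5c7 is down to just 1, so r5c7=1.
Step 30. [r3c5∈{5}] only 5 remains possible at r3c5 ⇒ r3c5=5.
Step 31. [r1c8∈{7}] r1c8's peers cover all but 7 ⇒ r1c8=7.
Step 32. [r1c1∈{9}] nothing but 9 survives at r1c1, so r1c1=9.
Step 33. [r7c2∈{7}] only 7 remains possible at r7c2, so r7c2=7.
Step 34. [r8c5∈{3}] only 3 remains possible at r8c5 ⇒ r8c5=3.
Step 35. [r4c7∈{5}] only 5 remains possible at r4c7 ⇒ r4c7=5.
Step 36. [r6c5∈{1}] nothing but 1 survives at r6c5. So r6c5=1.
Step 37. [r2c1∈{2}] nothing but 2 survives at r2c1, so r2c1=2.

Answer: 9 1 5 8 2 6 4 7 3 / 2 3 6 1 4 7 9 8 5 / 8 4 7 9 5 3 2 1 6 / 4 6 1 2 8 9 5 3 7 / 3 2 8 6 7 5 1 9 4 / 7 5 9 3 1 4 6 2 8 / 1 7 3 5 6 2 8 4 9 / 5 9 2 4 3 8 7 6 1 / 6 8 4 7 9 1 3 5 2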